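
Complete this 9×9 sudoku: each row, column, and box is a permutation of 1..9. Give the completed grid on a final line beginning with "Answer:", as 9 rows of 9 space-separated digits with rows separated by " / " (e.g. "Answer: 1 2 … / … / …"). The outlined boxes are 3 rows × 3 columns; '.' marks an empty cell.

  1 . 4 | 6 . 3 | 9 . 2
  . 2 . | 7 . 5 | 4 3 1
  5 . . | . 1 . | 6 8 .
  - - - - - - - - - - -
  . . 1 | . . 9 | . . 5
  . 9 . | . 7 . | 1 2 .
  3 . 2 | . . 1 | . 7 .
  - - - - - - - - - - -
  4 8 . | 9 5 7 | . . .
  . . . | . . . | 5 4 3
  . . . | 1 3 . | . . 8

Step 1. [r4c8∈{6}] nothing but 6 survives at r4c8 ⇒ r4c8=6.
Step 2. [r3c3∈{3,7,9}] 9 has one home in row 3: r3c3, so r3c3=9.
Step 3. [r8c1∈{2,6,7,9}] across row 8, 9 lands solely at r8c1. So r8c1=9.
Step 4. [r9c1∈{2,6,7}] col 1 places 2 nowhere but r9c1. So r9c1=2.
Step 5. [r5c4∈{3,4,5,8}] across row 5, 3 lands solely at r5c4. So r5c4=3.
Step 6. [r1c5∈{8}] nothing but 8 survives at r1c5. So r1c5=8.
Step 7. [r1c2∈{7}] only 7 remains possible at r1c2. So r1c2=7.
Step 8. [r5c3∈{5,6,8}] 5 has one home in row 5: r5c3, so r5c3=5.
Step 9. [r9c6∈{4,6}] r9c6 is the only open cell in row 9 admitting 4, so r9c6=4.
Step 10. [r3c4∈{2,4}] row 3 places 4 nowhere but r3c4, so r3c4=4.
Step 11. [r2c3∈{6,8}] col 3 places 8 nowhere but r2c3. So r2c3=8.
Step 12. [r6c7∈{8}] only 8 remains possible at r6c7, so r6c7=8.
Step 13. [r8c3∈{6,7}] r8c3 is the only open cell in row 8 admitting 7, so r8c3=7.
Step 14. [r9c3∈{6}] nothing but 6 survives at r9c3, so r9c3=6.
Step 15. [r6c2∈{4,6}] 6 has one home in col 2: r6c2. So r6c2=6.
Step 16. [r5c6∈{6,8}] across row 5, 6 lands solely at r5c6, so r5c6=6.
Step 17. [r4c4∈{2,8}] box 5 places 8 nowhere but r4c4 ⇒ r4c4=8.
Step 18. [r6c5∈{4}] r6c5's peers cover all but 4. So r6c5=4.
Step 19. [r8c4∈{2}] only 2 remains possible at r8c4 ⇒ r8c4=2.
Step 20. [r4c1∈{7}] r4c1 has the single candidate 7 ⇒ r4c1=7.
Step 21. [r8c5∈{6}] r8c5's peers cover all but 6 ⇒ r8c5=6.
Step 22. [r2c5∈{9}] r2c5 is down to just 9 ⇒ r2c5=9.
Step 23. [r7c3∈{3}] r7c3's peers cover all but 3 ⇒ r7c3=3.
Step 24. [r8c2∈{1}] only 1 remains possible at r8c2. So r8c2=1.
Step 25. [r5c1∈{8}] r5c1 is down to just 8, so r5c1=8.
Step 26. [r6c4∈{5}] r6c4's peers cover all but 5 ⇒ r6c4=5.
Step 27. [r9c7∈{7}] r9c7 has the single candidate 7, so r9c7=7.
Step 28. [r4c7∈{3}] r4c7's peers cover all but 3, so r4c7=3.
Step 29. [r3c2∈{3}] nothing but 3 survives at r3c2, so r3c2=3.
Step 30. [r3c6∈{2}] nothing but 2 survives at r3c6. So r3c6=2.
Step 31. [r4c5∈{2}] only 2 remains possible at r4c5. So r4c5=2.
Step 32. [r9c8∈{9}] only 9 remains possible at r9c8, so r9c8=9.
Step 33. [r1c8∈{5}] nothing but 5 survives at r1c8, so r1c8=5.
Step 34. [r8c6∈{8}] r8c6's peers cover all but 8, so r8c6=8.
Step 35. [r5c9∈{4}] r5c9 is down to just 4 ⇒ r5c9=4.
Step 36. [r7c9∈{6}] only 6 remains possible at r7c9. So r7c9=6.
Step 37. [r7c8∈{1}] r7c8 has the single candidate 1 ⇒ r7c8=1.
Step 38. [r2c1∈{6}] r2c1 is down to just 6. So r2c1=6.
Step 39. [r7c7∈{2}] r7c7 is down to just 2 ⇒ r7c7=2.
Step 40. [r4c2∈{4}] r4c2 is down to just 4 ⇒ r4c2=4.
Step 41. [r9c2∈{5}] r9c2's peers cover all but 5, so r9c2=5.
Step 42. [r6c9∈{9}] r6c9 has the single candidate 9 ⇒ r6c9=9.
Step 43. [r3c9∈{7}] nothing but 7 survives at r3c9. So r3c9=7.

Answer: 1 7 4 6 8 3 9 5 2 / 6 2 8 7 9 5 4 3 1 / 5 3 9 4 1 2 6 8 7 / 7 4 1 8 2 9 3 6 5 / 8 9 5 3 7 6 1 2 4 / 3 6 2 5 4 1 8 7 9 / 4 8 3 9 5 7 2 1 6 / 9 1 7 2 6 8 5 4 3 / 2 5 6 1 3 4 7 9 8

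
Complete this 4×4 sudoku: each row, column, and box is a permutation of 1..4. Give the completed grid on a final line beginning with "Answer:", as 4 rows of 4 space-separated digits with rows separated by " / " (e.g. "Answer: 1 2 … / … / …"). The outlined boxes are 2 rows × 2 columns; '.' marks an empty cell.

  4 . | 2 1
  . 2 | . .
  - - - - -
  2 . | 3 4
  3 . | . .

Step 1. [r4c3∈{1}] only 1 remains possible at r4c3 ⇒ r4c3=1.
Step 2. [r1c2∈{3}] nothing but 3 survives at r1c2 ⇒ r1c2=3.
Step 3. [r2c1∈{1}] r2c1 is down to just 1, so r2c1=1.
Step 4. [r2c3∈{4}] nothing but 4 survives at r2c3. So r2c3=4.
Step 5. [r3c2∈{1}] r3c2's peers cover all but 1. So r3c2=1.
Step 6. [r2c4∈{3}] nothing but 3 survives at r2c4. So r2c4=3.
Step 7. [r4c2∈{4}] r4c2's peers cover all but 4 ⇒ r4c2=4.
Step 8. [r4c4∈{2}] r4c4 is down to just 2 ⇒ r4c4=2.

Answer: 4 3 2 1 / 1 2 4 3 / 2 1 3 4 / 3 4 1 2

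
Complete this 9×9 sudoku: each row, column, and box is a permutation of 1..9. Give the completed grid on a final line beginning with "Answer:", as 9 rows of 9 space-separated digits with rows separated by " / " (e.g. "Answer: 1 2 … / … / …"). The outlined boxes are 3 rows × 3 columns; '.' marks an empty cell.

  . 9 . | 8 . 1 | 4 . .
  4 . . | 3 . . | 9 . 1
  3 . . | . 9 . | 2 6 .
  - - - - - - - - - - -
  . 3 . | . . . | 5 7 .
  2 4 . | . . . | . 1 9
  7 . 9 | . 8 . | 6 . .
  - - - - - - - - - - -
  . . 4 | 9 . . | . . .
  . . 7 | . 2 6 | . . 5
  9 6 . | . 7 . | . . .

Step 1. [r9c3∈{1,2,3,5,8}] across col 3, 3 lands solely at r9c3 ⇒ r9c3=3.
Step 2. [r4c5∈{1,4,6}] col 5 places 4 nowhere but r4c5. So r4c5=4.
Step 3. [r7c5∈{1,3,5}] r7c5 is the only open cell in col 5 admitting 1, so r7c5=1.
Step 4. [r7c6∈{3,5,8}] in box 8, 3 fits only at r7c6, so r7c6=3.
Step 5. [r2c6∈{2,5,7}] box 2 places 2 nowhere but r2c6, so r2c6=2.
Step 6. [r6c6∈{5}] r6c6 is down to just 5 ⇒ r6c6=5.
Step 7. [r5c3∈{5,6,8}] r5c3 is the only open cell in row 5 admitting 5 ⇒ r5c3=5.
Step 8. [r5c7∈{3,8}] 8 has one home in row 5: r5c7, so r5c7=8.
Step 9. [r6c2∈{1}] only 1 remains possible at r6c2 ⇒ r6c2=1.
Step 10. [r8c2∈{8}] r8c2 has the single candidate 8. So r8c2=8.
Step 11. [r4c9∈{2}] r4c9's peers cover all but 2 ⇒ r4c9=2.
Step 12. [r8c4∈{4}] r8c4's peers cover all but 4 ⇒ r8c4=4.
Step 13. [r1c9∈{3,7}] across row 1, 7 lands solely at r1c9 ⇒ r1c9=7.
Step 14. [r3c9∈{8}] nothing but 8 survives at r3c9, so r3c9=8.
Step 15. [r1c8∈{3,5}] row 1 places 3 nowhere but r1c8 ⇒ r1c8=3.
Step 16. [r9c8∈{2,4,8}] in row 9, 2 fits only at r9c8, so r9c8=2.
Step 17. [r2c8∈{5}] r2c8's peers cover all but 5. So r2c8=5.
Step 18. [r1c5∈{5,6}] r1c5 is the only open cell in col 5 admitting 5. So r1c5=5.
Step 19. [r1c1∈{6}] r1c1 is down to just 6 ⇒ r1c1=6.
Step 20. [r3c4∈{7}] nothing but 7 survives at r3c4, so r3c4=7.
Step 21. [r4c3∈{6,8}] r4c3 is the only open cell in col 3 admitting 6, so r4c3=6.
Step 22. [r7c1∈{5}] r7c1 has the single candidate 5, so r7c1=5.
Step 23. [r8c7∈{1,3}] row 8 places 3 nowhere but r8c7, so r8c7=3.
Step 24. [r5c5∈{3,6}] in row 5, 3 fits only at r5c5 ⇒ r5c5=3.
Step 25. [r6c8∈{4}] r6c8 is down to just 4. So r6c8=4.
Step 26. [r2c2∈{7}] r2c2's peers cover all but 7, so r2c2=7.
Step 27. [r7c9∈{6}] r7c9's peers cover all but 6 ⇒ r7c9=6.
Step 28. [r7c2∈{2}] r7c2 is down to just 2, so r7c2=2.
Step 29. [r6c9∈{3}] only 3 remains possible at r6c9, so r6c9=3.
Step 30. [r9c6∈{8}] r9c6 has the single candidate 8, so r9c6=8.
Step 31. [r5c6∈{7}] nothing but 7 survives at r5c6, so r5c6=7.
Step 32. [r3c2∈{5}] r3c2 has the single candidate 5, so r3c2=5.
Step 33. [r9c9∈{4}] only 4 remains possible at r9c9. So r9c9=4.
Step 34. [r3c6∈{4}] r3c6's peers cover all but 4. So r3c6=4.
Step 35. [r1c3∈{2}] r1c3 is down to just 2. So r1c3=2.
Step 36. [r4c1∈{8}] r4c1 has the single candidate 8 ⇒ r4c1=8.
Step 37. [r5c4∈{6}] only 6 remains possible at r5c4 ⇒ r5c4=6.
Step 38. [r2c3∈{8}] only 8 remains possible at r2c3. So r2c3=8.
Step 39. [r7c8∈{8}] r7c8 has the single candidate 8 ⇒ r7c8=8.
Step 40. [r9c4∈{5}] r9c4's peers cover all but 5. So r9c4=5.
Step 41. [r7c7∈{7}] only 7 remains possible at r7c7, so r7c7=7.
Step 42. [r2c5∈{6}] nothing but 6 survives at r2c5, so r2c5=6.
Step 43. [r4c6∈{9}] r4c6 is down to just 9 ⇒ r4c6=9.
Step 44. [r3c3∈{1}] r3c3 has the single candidate 1, so r3c3=1.
Step 45. [r8c8∈{9}] nothing but 9 survives at r8c8, so r8c8=9.
Step 46. [r9c7∈{1}] r9c7 has the single candidate 1. So r9c7=1.
Step 47. [r8c1∈{1}] r8c1 is down to just 1 ⇒ r8c1=1.
Step 48. [r4c4∈{1}] nothing but 1 survives at r4c4. So r4c4=1.
Step 49. [r6c4∈{2}] r6c4 has the single candidate 2 ⇒ r6c4=2.

Answer: 6 9 2 8 5 1 4 3 7 / 4 7 8 3 6 2 9 5 1 / 3 5 1 7 9 4 2 6 8 / 8 3 6 1 4 9 5 7 2 / 2 4 5 6 3 7 8 1 9 / 7 1 9 2 8 5 6 4 3 / 5 2 4 9 1 3 7 8 6 / 1 8 7 4 2 6 3 9 5 / 9 6 3 5 7 8 1 2 4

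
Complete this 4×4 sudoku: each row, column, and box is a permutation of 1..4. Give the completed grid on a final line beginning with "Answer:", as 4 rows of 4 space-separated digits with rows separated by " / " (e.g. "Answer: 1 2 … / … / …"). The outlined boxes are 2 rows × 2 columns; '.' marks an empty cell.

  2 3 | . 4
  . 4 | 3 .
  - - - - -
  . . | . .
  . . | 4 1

Step 1. [r3c1∈{1,3,4}] 4 has one home in row 3: r3c1. So r3c1=4.
Step 2. [r3c3∈{2}] only 2 remains possible at r3c3 ⇒ r3c3=2.
Step 3. [r2c4∈{2}] only 2 remains possible at r2c4. So r2c4=2.
Step 4. [r3c2∈{1}] r3c2's peers cover all but 1 ⇒ r3c2=1.
Step 5. [r4c1∈{3}] r4c1 has the single candidate 3. So r4c1=3.
Step 6. [r1c3∈{1}] r1c3 is down to just 1, so r1c3=1.
Step 7. [r4c2∈{2}] nothing but 2 survives at r4c2 ⇒ r4c2=2.
Step 8. [r3c4∈{3}] nothing but 3 survives at r3c4 ⇒ r3c4=3.
Step 9. [r2c1∈{1}] r2c1 is down to just 1. So r2c1=1.

Answer: 2 3 1 4 / 1 4 3 2 / 4 1 2 3 / 3 2 4 1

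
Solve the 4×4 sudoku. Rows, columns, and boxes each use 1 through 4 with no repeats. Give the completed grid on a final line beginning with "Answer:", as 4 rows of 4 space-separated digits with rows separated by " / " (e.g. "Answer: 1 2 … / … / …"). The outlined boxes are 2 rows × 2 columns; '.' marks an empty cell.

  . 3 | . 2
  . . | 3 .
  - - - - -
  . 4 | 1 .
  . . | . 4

Step 1. [r3c1∈{2,3}] across row 3, 2 lands solely at r3c1 ⇒ r3c1=2.
Step 2. [r1c1∈{1,4}] row 1 places 1 nowhere but r1c1. So r1c1=1.
Step 3. [r4c3∈{2}] r4c3 is down to just 2 ⇒ r4c3=2.
Step 4. [r3c4∈{3}] r3c4's peers cover all but 3 ⇒ r3c4=3.
Step 5. [r2c1∈{4}] r2c1's peers cover all but 4. So r2c1=4.
Step 6. [r2c4∈{1}] r2c4 has the single candidate 1 ⇒ r2c4=1.
Step 7. [r4c1∈{3}] r4c1 is down to just 3, so r4c1=3.
Step 8. [r1c3∈{4}] r1c3's peers cover all but 4 ⇒ r1c3=4.
Step 9. [r4c2∈{1}] r4c2 has the single candidate 1, so r4c2=1.
Step 10. [r2c2∈{2}] r2c2 is down to just 2, so r2c2=2.

Answer: 1 3 4 2 / 4 2 3 1 / 2 4 1 3 / 3 1 2 4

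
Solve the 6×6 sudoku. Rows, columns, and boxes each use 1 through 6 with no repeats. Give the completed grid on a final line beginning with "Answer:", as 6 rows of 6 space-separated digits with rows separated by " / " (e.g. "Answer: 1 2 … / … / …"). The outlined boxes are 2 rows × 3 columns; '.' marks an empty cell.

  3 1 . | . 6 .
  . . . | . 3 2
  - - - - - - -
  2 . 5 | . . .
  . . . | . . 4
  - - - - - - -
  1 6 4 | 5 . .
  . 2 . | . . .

Step 1. [r3c5∈{1}] nothing but 1 survives at r3c5. So r3c5=1.
Step 2. [r2c1∈{4,5,6}] r2c1 is the only open cell in col 1 admitting 4 ⇒ r2c1=4.
Step 3. [r6c6∈{1,3,6}] across col 6, 1 lands solely at r6c6 ⇒ r6c6=1.
Step 4. [r6c4∈{3,4,6}] across row 6, 6 lands solely at r6c4, so r6c4=6.
Step 5. [r3c4∈{3}] r3c4's peers cover all but 3. So r3c4=3.
Step 6. [r4c3∈{1,3,6}] 1 has one home in row 4: r4c3, so r4c3=1.
Step 7. [r4c5∈{2,5}] in row 4, 5 fits only at r4c5, so r4c5=5.
Step 8. [r4c1∈{6}] nothing but 6 survives at r4c1 ⇒ r4c1=6.
Step 9. [r2c3∈{6}] r2c3's peers cover all but 6. So r2c3=6.
Step 10. [r4c4∈{2}] only 2 remains possible at r4c4. So r4c4=2.
Step 11. [r4c2∈{3}] r4c2 is down to just 3, so r4c2=3.
Step 12. [r1c6∈{5}] r1c6 has the single candidate 5, so r1c6=5.
Step 13. [r2c4∈{1}] only 1 remains possible at r2c4, so r2c4=1.
Step 14. [r2c2∈{5}] r2c2 is down to just 5. So r2c2=5.
Step 15. [r3c2∈{4}] nothing but 4 survives at r3c2 ⇒ r3c2=4.
Step 16. [r6c5∈{4}] r6c5's peers cover all but 4, so r6c5=4.
Step 17. [r5c6∈{3}] r5c6 has the single candidate 3, so r5c6=3.
Step 18. [r6c1∈{5}] r6c1 is down to just 5. So r6c1=5.
Step 19. [r3c6∈{6}] nothing but 6 survives at r3c6 ⇒ r3c6=6.
Step 20. [r1c3∈{2}] r1c3 is down to just 2 ⇒ r1c3=2.
Step 21. [r6c3∈{3}] nothing but 3 survives at r6c3, so r6c3=3.
Step 22. [r5c5∈{2}] r5c5 is down to just 2. So r5c5=2.
Step 23. [r1c4∈{4}] r1c4's peers cover all but 4. So r1c4=4.

Answer: 3 1 2 4 6 5 / 4 5 6 1 3 2 / 2 4 5 3 1 6 / 6 3 1 2 5 4 / 1 6 4 5 2 3 / 5 2 3 6 4 1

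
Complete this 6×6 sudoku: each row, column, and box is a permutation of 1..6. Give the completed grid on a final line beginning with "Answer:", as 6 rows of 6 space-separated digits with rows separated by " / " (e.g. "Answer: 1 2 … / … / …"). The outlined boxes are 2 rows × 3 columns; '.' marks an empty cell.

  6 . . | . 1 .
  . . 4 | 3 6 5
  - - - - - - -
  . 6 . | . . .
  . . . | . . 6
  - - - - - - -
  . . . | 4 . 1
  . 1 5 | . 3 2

Step 1. [r4c2∈{2,3,4,5}] col 2 places 4 nowhere but r4c2 ⇒ r4c2=4.
Step 2. [r1c4∈{2}] r1c4 has the single candidate 2, so r1c4=2.
Step 3. [r1c3∈{3}] r1c3 is down to just 3, so r1c3=3.
Step 4. [r4c1∈{1,2,3,5}] 3 has one home in row 4: r4c1 ⇒ r4c1=3.
Step 5. [r3c1∈{1,2,5}] across col 1, 5 lands solely at r3c1 ⇒ r3c1=5.
Step 6. [r5c1∈{2}] nothing but 2 survives at r5c1, so r5c1=2.
Step 7. [r4c4∈{1,5}] 5 has one home in col 4: r4c4. So r4c4=5.
Step 8. [r3c5∈{2,4}] across col 5, 4 lands solely at r3c5 ⇒ r3c5=4.
Step 9. [r4c3∈{1,2}] row 4 places 1 nowhere but r4c3, so r4c3=1.
Step 10. [r6c1∈{4}] r6c1 is down to just 4, so r6c1=4.
Step 11. [r2c2∈{2}] r2c2 has the single candidate 2 ⇒ r2c2=2.
Step 12. [r1c6∈{4}] r1c6 has the single candidate 4. So r1c6=4.
Step 13. [r3c6∈{3}] nothing but 3 survives at r3c6. So r3c6=3.
Step 14. [r5c5∈{5}] only 5 remains possible at r5c5, so r5c5=5.
Step 15. [r4c5∈{2}] r4c5 has the single candidate 2, so r4c5=2.
Step 16. [r2c1∈{1}] r2c1's peers cover all but 1 ⇒ r2c1=1.
Step 17. [r3c3∈{2}] r3c3 is down to just 2 ⇒ r3c3=2.
Step 18. [r5c3∈{6}] r5c3 has the single candidate 6, so r5c3=6.
Step 19. [r1c2∈{5}] only 5 remains possible at r1c2. So r1c2=5.
Step 20. [r3c4∈{1}] only 1 remains possible at r3c4 ⇒ r3c4=1.
Step 21. [r6c4∈{6}] nothing but 6 survives at r6c4. So r6c4=6.
Step 22. [r5c2∈{3}] nothing but 3 survives at r5c2, so r5c2=3.

Answer: 6 5 3 2 1 4 / 1 2 4 3 6 5 / 5 6 2 1 4 3 / 3 4 1 5 2 6 / 2 3 6 4 5 1 / 4 1 5 6 3 2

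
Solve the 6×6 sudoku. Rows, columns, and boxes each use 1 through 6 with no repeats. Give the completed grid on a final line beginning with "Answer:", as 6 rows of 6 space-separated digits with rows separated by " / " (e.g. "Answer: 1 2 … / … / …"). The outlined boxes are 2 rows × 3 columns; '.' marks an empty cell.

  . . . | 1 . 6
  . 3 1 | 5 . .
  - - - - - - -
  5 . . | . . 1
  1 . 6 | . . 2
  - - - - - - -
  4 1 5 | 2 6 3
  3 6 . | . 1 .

Step 1. [r4c2∈{4}] r4c2's peers cover all but 4. So r4c2=4.
Step 2. [r1c1∈{2}] r1c1's peers cover all but 2. So r1c1=2.
Step 3. [r3c3∈{2,3}] across col 3, 3 lands solely at r3c3 ⇒ r3c3=3.
Step 4. [r2c6∈{4}] r2c6 is down to just 4. So r2c6=4.
Step 5. [r4c4∈{3}] only 3 remains possible at r4c4, so r4c4=3.
Step 6. [r3c4∈{4,6}] r3c4 is the only open cell in row 3 admitting 6, so r3c4=6.
Step 7. [r4c5∈{5}] r4c5 is down to just 5. So r4c5=5.
Step 8. [r6c4∈{4}] only 4 remains possible at r6c4, so r6c4=4.
Step 9. [r1c3∈{4}] nothing but 4 survives at r1c3, so r1c3=4.
Step 10. [r2c5∈{2}] r2c5 is down to just 2, so r2c5=2.
Step 11. [r1c2∈{5}] r1c2 is down to just 5 ⇒ r1c2=5.
Step 12. [r2c1∈{6}] r2c1 has the single candidate 6 ⇒ r2c1=6.
Step 13. [r3c5∈{4}] nothing but 4 survives at r3c5 ⇒ r3c5=4.
Step 14. [r6c6∈{5}] r6c6's peers cover all but 5, so r6c6=5.
Step 15. [r6c3∈{2}] r6c3 is down to just 2. So r6c3=2.
Step 16. [r1c5∈{3}] r1c5 has the single candidate 3 ⇒ r1c5=3.
Step 17. [r3c2∈{2}] r3c2's peers cover all but 2, so r3c2=2.

Answer: 2 5 4 1 3 6 / 6 3 1 5 2 4 / 5 2 3 6 4 1 / 1 4 6 3 5 2 / 4 1 5 2 6 3 / 3 6 2 4 1 5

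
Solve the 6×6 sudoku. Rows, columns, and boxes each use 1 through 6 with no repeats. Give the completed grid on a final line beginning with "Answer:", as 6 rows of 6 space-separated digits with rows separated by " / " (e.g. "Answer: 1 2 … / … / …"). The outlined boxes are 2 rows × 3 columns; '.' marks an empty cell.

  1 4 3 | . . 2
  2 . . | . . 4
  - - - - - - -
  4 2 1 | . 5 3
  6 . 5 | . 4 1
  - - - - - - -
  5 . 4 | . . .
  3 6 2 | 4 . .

Step 1. [r5c5∈{1,2,3,6}] in col 5, 2 fits only at r5c5 ⇒ r5c5=2.
Step 2. [r2c5∈{1,3,6}] r2c5 is the only open cell in col 5 admitting 3, so r2c5=3.
Step 3. [r2c4∈{1,5,6}] 1 has one home in row 2: r2c4 ⇒ r2c4=1.
Step 4. [r3c4∈{6}] r3c4 is down to just 6. So r3c4=6.
Step 5. [r1c5∈{6}] nothing but 6 survives at r1c5. So r1c5=6.
Step 6. [r2c3∈{6}] nothing but 6 survives at r2c3. So r2c3=6.
Step 7. [r2c2∈{5}] nothing but 5 survives at r2c2, so r2c2=5.
Step 8. [r5c2∈{1}] nothing but 1 survives at r5c2. So r5c2=1.
Step 9. [r1c4∈{5}] nothing but 5 survives at r1c4 ⇒ r1c4=5.
Step 10. [r4c2∈{3}] only 3 remains possible at r4c2, so r4c2=3.
Step 11. [r4c4∈{2}] r4c4's peers cover all but 2. So r4c4=2.
Step 12. [r5c4∈{3}] only 3 remains possible at r5c4. So r5c4=3.
Step 13. [r5c6∈{6}] nothing but 6 survives at r5c6. So r5c6=6.
Step 14. [r6c5∈{1}] r6c5's peers cover all but 1. So r6c5=1.
Step 15. [r6c6∈{5}] only 5 remains possible at r6c6, so r6c6=5.

Answer: 1 4 3 5 6 2 / 2 5 6 1 3 4 / 4 2 1 6 5 3 / 6 3 5 2 4 1 / 5 1 4 3 2 6 / 3 6 2 4 1 5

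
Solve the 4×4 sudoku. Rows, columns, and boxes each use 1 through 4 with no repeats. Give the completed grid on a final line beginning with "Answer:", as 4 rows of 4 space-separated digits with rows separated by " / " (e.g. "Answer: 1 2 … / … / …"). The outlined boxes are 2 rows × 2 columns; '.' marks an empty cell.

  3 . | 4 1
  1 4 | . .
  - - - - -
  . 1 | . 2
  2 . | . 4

Step 1. [r3c3∈{3}] nothing but 3 survives at r3c3 ⇒ r3c3=3.
Step 2. [r1c2∈{2}] nothing but 2 survives at r1c2. So r1c2=2.
Step 3. [r4c3∈{1}] r4c3's peers cover all but 1 ⇒ r4c3=1.
Step 4. [r2c4∈{3}] r2c4 has the single candidate 3 ⇒ r2c4=3.
Step 5. [r4c2∈{3}] nothing but 3 survives at r4c2 ⇒ r4c2=3.
Step 6. [r2c3∈{2}] only 2 remains possible at r2c3. So r2c3=2.
Step 7. [r3c1∈{4}] r3c1 is down to just 4, so r3c1=4.

Answer: 3 2 4 1 / 1 4 2 3 / 4 1 3 2 / 2 3 1 4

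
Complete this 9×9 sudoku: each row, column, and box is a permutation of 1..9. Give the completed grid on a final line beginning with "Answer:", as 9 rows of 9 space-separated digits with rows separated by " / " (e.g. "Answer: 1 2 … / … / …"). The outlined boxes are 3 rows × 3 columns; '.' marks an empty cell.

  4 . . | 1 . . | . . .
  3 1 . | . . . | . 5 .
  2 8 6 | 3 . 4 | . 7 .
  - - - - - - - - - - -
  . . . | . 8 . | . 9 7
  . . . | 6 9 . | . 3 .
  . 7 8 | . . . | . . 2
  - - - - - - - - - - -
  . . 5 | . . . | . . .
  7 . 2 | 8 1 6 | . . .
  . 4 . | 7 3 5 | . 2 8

Step 1. [r8c8∈{4}] r8c8's peers cover all but 4. So r8c8=4.
Step 2. [r5c7∈{1,4,5,8}] across row 5, 8 lands solely at r5c7, so r5c7=8.
Step 3. [r6c1∈{1,5,6,9}] 9 has one home in row 6: r6c1, so r6c1=9.
Step 4. [r2c6∈{2,7,8,9}] row 2 places 8 nowhere but r2c6. So r2c6=8.
Step 5. [r1c2∈{5,9}] r1c2 is the only open cell in box 1 admitting 5 ⇒ r1c2=5.
Step 6. [r4c3∈{1,3,4}] across col 3, 3 lands solely at r4c3. So r4c3=3.
Step 7. [r7c7∈{1,3,6,7,9}] across row 7, 7 lands solely at r7c7. So r7c7=7.
Step 8. [r5c6∈{1,2,7}] in row 5, 7 fits only at r5c6. So r5c6=7.
Step 9. [r7c1∈{1,6,8}] across row 7, 8 lands solely at r7c1 ⇒ r7c1=8.
Step 10. [r5c3∈{1,4}] in col 3, 4 fits only at r5c3. So r5c3=4.
Step 11. [r9c3∈{1,9}] r9c3 is the only open cell in col 3 admitting 1. So r9c3=1.
Step 12. [r9c7∈{6,9}] 9 has one home in row 9: r9c7. So r9c7=9.
Step 13. [r3c7∈{1}] r3c7 has the single candidate 1. So r3c7=1.
Step 14. [r2c9∈{4,6,9}] r2c9 is the only open cell in col 9 admitting 4 ⇒ r2c9=4.
Step 15. [r8c2∈{3,9}] row 8 places 9 nowhere but r8c2. So r8c2=9.
Step 16. [r9c1∈{6}] r9c1's peers cover all but 6. So r9c1=6.
Step 17. [r4c2∈{2,6}] r4c2 is the only open cell in col 2 admitting 6, so r4c2=6.
Step 18. [r1c5∈{2,6,7}] r1c6 and r2c4 in box 2 both hold exactly {2,9}; those values are spoken for. So r1c5≠2.
Step 19. [r4c6∈{1,2}] r1c6 and r7c6 in col 6 both hold exactly {2,9}; those values are spoken for, so r4c6≠2.
Step 20. [r4c4∈{2,4,5}] in row 4, 2 fits only at r4c4, so r4c4=2.
Step 21. [r6c4∈{4,5}] across col 4, 5 lands solely at r6c4. So r6c4=5.
Step 22. [r2c4∈{9}] r2c4 is down to just 9, so r2c4=9.
Step 23. [r1c6∈{2}] r1c6 has the single candidate 2. So r1c6=2.
Step 24. [r1c3∈{7,9}] col 3 places 9 nowhere but r1c3, so r1c3=9.
Step 25. [r6c5∈{4}] r6c5's peers cover all but 4, so r6c5=4.
Step 26. [r6c7∈{6}] r6c7 is down to just 6, so r6c7=6.
Step 27. [r6c8∈{1}] r6c8 has the single candidate 1, so r6c8=1.
Step 28. [r5c9∈{5}] only 5 remains possible at r5c9 ⇒ r5c9=5.
Step 29. [r8c9∈{3}] r8c9 is down to just 3, so r8c9=3.
Step 30. [r1c9∈{6}] only 6 remains possible at r1c9. So r1c9=6.
Step 31. [r4c6∈{1}] nothing but 1 survives at r4c6, so r4c6=1.
Step 32. [r1c5∈{7}] r1c5 is down to just 7, so r1c5=7.
Step 33. [r7c4∈{4}] r7c4 has the single candidate 4, so r7c4=4.
Step 34. [r1c8∈{8}] r1c8's peers cover all but 8 ⇒ r1c8=8.
Step 35. [r7c9∈{1}] r7c9 has the single candidate 1. So r7c9=1.
Step 36. [r3c9∈{9}] only 9 remains possible at r3c9, so r3c9=9.
Step 37. [r5c1∈{1}] r5c1 is down to just 1 ⇒ r5c1=1.
Step 38. [r5c2∈{2}] r5c2's peers cover all but 2, so r5c2=2.
Step 39. [r7c2∈{3}] only 3 remains possible at r7c2. So r7c2=3.
Step 40. [r6c6∈{3}] only 3 remains possible at r6c6 ⇒ r6c6=3.
Step 41. [r7c8∈{6}] only 6 remains possible at r7c8 ⇒ r7c8=6.
Step 42. [r4c1∈{5}] only 5 remains possible at r4c1 ⇒ r4c1=5.
Step 43. [r3c5∈{5}] r3c5 has the single candidate 5. So r3c5=5.
Step 44. [r1c7∈{3}] r1c7's peers cover all but 3, so r1c7=3.
Step 45. [r2c3∈{7}] nothing but 7 survives at r2c3. So r2c3=7.
Step 46. [r7c5∈{2}] nothing but 2 survives at r7c5. So r7c5=2.
Step 47. [r8c7∈{5}] only 5 remains possible at r8c7. So r8c7=5.
Step 48. [r2c5∈{6}] nothing but 6 survives at r2c5. So r2c5=6.
Step 49. [r2c7∈{2}] only 2 remains possible at r2c7. So r2c7=2.
Step 50. [r4c7∈{4}] r4c7 has the single candidate 4. So r4c7=4.
Step 51. [r7c6∈{9}] r7c6's peers cover all but 9. So r7c6=9.

Answer: 4 5 9 1 7 2 3 8 6 / 3 1 7 9 6 8 2 5 4 / 2 8 6 3 5 4 1 7 9 / 5 6 3 2 8 1 4 9 7 / 1 2 4 6 9 7 8 3 5 / 9 7 8 5 4 3 6 1 2 / 8 3 5 4 2 9 7 6 1 / 7 9 2 8 1 6 5 4 3 / 6 4 1 7 3 5 9 2 8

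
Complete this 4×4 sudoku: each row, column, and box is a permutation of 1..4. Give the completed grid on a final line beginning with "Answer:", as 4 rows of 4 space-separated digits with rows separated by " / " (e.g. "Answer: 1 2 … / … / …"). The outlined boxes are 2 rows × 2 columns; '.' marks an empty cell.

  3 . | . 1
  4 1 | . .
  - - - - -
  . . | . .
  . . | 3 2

Step 1. [r1c3∈{2,4}] 4 has one home in row 1: r1c3 ⇒ r1c3=4.
Step 2. [r3c1∈{1,2}] 2 has one home in col 1: r3c1 ⇒ r3c1=2.
Step 3. [r3c4∈{4}] r3c4 is down to just 4. So r3c4=4.
Step 4. [r1c2∈{2}] r1c2 has the single candidate 2 ⇒ r1c2=2.
Step 5. [r4c2∈{4}] only 4 remains possible at r4c2. So r4c2=4.
Step 6. [r3c2∈{3}] r3c2's peers cover all but 3, so r3c2=3.
Step 7. [r3c3∈{1}] nothing but 1 survives at r3c3 ⇒ r3c3=1.
Step 8. [r4c1∈{1}] nothing but 1 survives at r4c1, so r4c1=1.
Step 9. [r2c4∈{3}] only 3 remains possible at r2c4 ⇒ r2c4=3.
Step 10. [r2c3∈{2}] r2c3's peers cover all but 2 ⇒ r2c3=2.

Answer: 3 2 4 1 / 4 1 2 3 / 2 3 1 4 / 1 4 3 2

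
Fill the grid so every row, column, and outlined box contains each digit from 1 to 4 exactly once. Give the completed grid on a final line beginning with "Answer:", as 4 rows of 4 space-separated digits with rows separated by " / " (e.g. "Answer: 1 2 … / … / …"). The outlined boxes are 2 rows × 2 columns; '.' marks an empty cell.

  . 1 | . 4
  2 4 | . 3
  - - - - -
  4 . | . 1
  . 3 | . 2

Step 1. [r4c1∈{1}] nothing but 1 survives at r4c1 ⇒ r4c1=1.
Step 2. [r1c3∈{2}] r1c3 is down to just 2. So r1c3=2.
Step 3. [r2c3∈{1}] r2c3 has the single candidate 1 ⇒ r2c3=1.
Step 4. [r1c1∈{3}] only 3 remains possible at r1c1, so r1c1=3.
Step 5. [r3c2∈{2}] r3c2 has the single candidate 2, so r3c2=2.
Step 6. [r3c3∈{3}] r3c3's peers cover all but 3, so r3c3=3.
Step 7. [r4c3∈{4}] nothing but 4 survives at r4c3. So r4c3=4.

Answer: 3 1 2 4 / 2 4 1 3 / 4 2 3 1 / 1 3 4 2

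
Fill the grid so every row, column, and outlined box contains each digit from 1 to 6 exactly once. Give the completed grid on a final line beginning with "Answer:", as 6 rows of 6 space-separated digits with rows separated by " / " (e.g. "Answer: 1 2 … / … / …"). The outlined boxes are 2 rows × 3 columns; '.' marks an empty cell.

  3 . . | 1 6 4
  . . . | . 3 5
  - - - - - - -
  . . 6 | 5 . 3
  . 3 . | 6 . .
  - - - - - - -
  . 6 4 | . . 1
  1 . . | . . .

Step 1. [r2c4∈{2}] r2c4 is down to just 2 ⇒ r2c4=2.
Step 2. [r4c6∈{2}] only 2 remains possible at r4c6 ⇒ r4c6=2.
Step 3. [r6c3∈{2,3,5}] across col 3, 3 lands solely at r6c3 ⇒ r6c3=3.
Step 4. [r2c3∈{1}] nothing but 1 survives at r2c3. So r2c3=1.
Step 5. [r3c2∈{1,2,4}] 1 has one home in col 2: r3c2 ⇒ r3c2=1.
Step 6. [r3c5∈{4}] only 4 remains possible at r3c5. So r3c5=4.
Step 7. [r1c3∈{2,5}] across col 3, 2 lands solely at r1c3, so r1c3=2.
Step 8. [r6c2∈{2,5}] across col 2, 2 lands solely at r6c2, so r6c2=2.
Step 9. [r5c1∈{5}] r5c1 has the single candidate 5. So r5c1=5.
Step 10. [r2c2∈{4}] r2c2's peers cover all but 4, so r2c2=4.
Step 11. [r3c1∈{2}] r3c1 is down to just 2 ⇒ r3c1=2.
Step 12. [r4c3∈{5}] nothing but 5 survives at r4c3 ⇒ r4c3=5.
Step 13. [r4c1∈{4}] nothing but 4 survives at r4c1. So r4c1=4.
Step 14. [r5c5∈{2}] nothing but 2 survives at r5c5. So r5c5=2.
Step 15. [r1c2∈{5}] nothing but 5 survives at r1c2. So r1c2=5.
Step 16. [r4c5∈{1}] only 1 remains possible at r4c5. So r4c5=1.
Step 17. [r2c1∈{6}] nothing but 6 survives at r2c1 ⇒ r2c1=6.
Step 18. [r6c4∈{4}] r6c4's peers cover all but 4 ⇒ r6c4=4.
Step 19. [r5c4∈{3}] nothing but 3 survives at r5c4. So r5c4=3.
Step 20. [r6c6∈{6}] r6c6 has the single candidate 6. So r6c6=6.
Step 21. [r6c5∈{5}] r6c5 has the single candidate 5. So r6c5=5.

Answer: 3 5 2 1 6 4 / 6 4 1 2 3 5 / 2 1 6 5 4 3 / 4 3 5 6 1 2 / 5 6 4 3 2 1 / 1 2 3 4 5 6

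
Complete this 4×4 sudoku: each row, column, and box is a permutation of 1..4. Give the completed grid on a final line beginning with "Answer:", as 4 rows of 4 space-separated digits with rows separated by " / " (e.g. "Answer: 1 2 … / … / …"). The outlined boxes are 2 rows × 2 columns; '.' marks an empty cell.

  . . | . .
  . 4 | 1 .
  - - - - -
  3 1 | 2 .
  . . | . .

Step 1. [r2c4∈{2,3}] 3 has one home in row 2: r2c4, so r2c4=3.
Step 2. [r2c1∈{2}] r2c1 has the single candidate 2 ⇒ r2c1=2.
Step 3. [r3c4∈{4}] nothing but 4 survives at r3c4, so r3c4=4.
Step 4. [r4c2∈{2}] r4c2 is down to just 2 ⇒ r4c2=2.
Step 5. [r1c3∈{4}] nothing but 4 survives at r1c3. So r1c3=4.
Step 6. [r1c2∈{3}] r1c2 has the single candidate 3. So r1c2=3.
Step 7. [r4c3∈{3}] r4c3 is down to just 3. So r4c3=3.
Step 8. [r1c1∈{1}] r1c1's peers cover all but 1 ⇒ r1c1=1.
Step 9. [r1c4∈{2}] only 2 remains possible at r1c4 ⇒ r1c4=2.
Step 10. [r4c1∈{4}] r4c1 is down to just 4 ⇒ r4c1=4.
Step 11. [r4c4∈{1}] r4c4 is down to just 1, so r4c4=1.

Answer: 1 3 4 2 / 2 4 1 3 / 3 1 2 4 / 4 2 3 1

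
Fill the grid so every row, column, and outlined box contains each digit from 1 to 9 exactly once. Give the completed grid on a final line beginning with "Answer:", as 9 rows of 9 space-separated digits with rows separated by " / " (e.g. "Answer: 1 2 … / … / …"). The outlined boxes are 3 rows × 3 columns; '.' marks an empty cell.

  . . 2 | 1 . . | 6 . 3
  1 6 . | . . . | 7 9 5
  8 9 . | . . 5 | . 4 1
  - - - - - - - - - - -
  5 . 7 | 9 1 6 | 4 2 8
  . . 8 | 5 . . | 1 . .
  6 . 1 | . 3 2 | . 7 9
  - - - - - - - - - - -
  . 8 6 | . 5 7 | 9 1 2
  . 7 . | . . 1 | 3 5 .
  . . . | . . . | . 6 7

Step 1. [r5c6∈{4}] r5c6 is down to just 4. So r5c6=4.
Step 2. [r3c4∈{2,3,6,7}] col 4 places 7 nowhere but r3c4, so r3c4=7.
Step 3. [r8c4∈{2,4,6,8}] 6 has one home in col 4: r8c4, so r8c4=6.
Step 4. [r8c5∈{2,4,8,9}] r8c5 is the only open cell in row 8 admitting 8, so r8c5=8.
Step 5. [r8c1∈{2,4,9}] 2 has one home in row 8: r8c1. So r8c1=2.
Step 6. [r9c3∈{3,4,5,9}] 5 has one home in col 3: r9c3, so r9c3=5.
Step 7. [r4c2∈{3}] r4c2 is down to just 3 ⇒ r4c2=3.
Step 8. [r8c3∈{4,9}] 9 has one home in row 8: r8c3, so r8c3=9.
Step 9. [r2c3∈{3,4}] in col 3, 4 fits only at r2c3, so r2c3=4.
Step 10. [r2c5∈{2}] r2c5 has the single candidate 2. So r2c5=2.
Step 11. [r9c4∈{2,3,4}] row 9 places 2 nowhere but r9c4 ⇒ r9c4=2.
Step 12. [r7c4∈{3,4}] r7c4 is the only open cell in col 4 admitting 4 ⇒ r7c4=4.
Step 13. [r9c6∈{3,9}] box 8 places 3 nowhere but r9c6, so r9c6=3.
Step 14. [r1c6∈{8,9}] 9 has one home in col 6: r1c6, so r1c6=9.
Step 15. [r6c2∈{4}] only 4 remains possible at r6c2 ⇒ r6c2=4.
Step 16. [r6c4∈{8}] r6c4 is down to just 8, so r6c4=8.
Step 17. [r1c2∈{5}] r1c2 is down to just 5, so r1c2=5.
Step 18. [r5c8∈{3}] r5c8's peers cover all but 3 ⇒ r5c8=3.
Step 19. [r9c2∈{1}] r9c2's peers cover all but 1 ⇒ r9c2=1.
Step 20. [r6c7∈{5}] r6c7 has the single candidate 5 ⇒ r6c7=5.
Step 21. [r2c6∈{8}] r2c6's peers cover all but 8, so r2c6=8.
Step 22. [r3c7∈{2}] nothing but 2 survives at r3c7, so r3c7=2.
Step 23. [r8c9∈{4}] r8c9 is down to just 4. So r8c9=4.
Step 24. [r2c4∈{3}] r2c4 has the single candidate 3. So r2c4=3.
Step 25. [r5c1∈{9}] r5c1 has the single candidate 9 ⇒ r5c1=9.
Step 26. [r5c5∈{7}] only 7 remains possible at r5c5 ⇒ r5c5=7.
Step 27. [r1c1∈{7}] r1c1 is down to just 7 ⇒ r1c1=7.
Step 28. [r5c2∈{2}] r5c2 is down to just 2. So r5c2=2.
Step 29. [r1c5∈{4}] only 4 remains possible at r1c5 ⇒ r1c5=4.
Step 30. [r5c9∈{6}] only 6 remains possible at r5c9. So r5c9=6.
Step 31. [r9c7∈{8}] only 8 remains possible at r9c7 ⇒ r9c7=8.
Step 32. [r9c1∈{4}] r9c1's peers cover all but 4 ⇒ r9c1=4.
Step 33. [r1c8∈{8}] nothing but 8 survives at r1c8 ⇒ r1c8=8.
Step 34. [r3c5∈{6}] only 6 remains possible at r3c5. So r3c5=6.
Step 35. [r3c3∈{3}] only 3 remains possible at r3c3 ⇒ r3c3=3.
Step 36. [r9c5∈{9}] r9c5 has the single candidate 9 ⇒ r9c5=9.
Step 37. [r7c1∈{3}] nothing but 3 survives at r7c1. So r7c1=3.

Answer: 7 5 2 1 4 9 6 8 3 / 1 6 4 3 2 8 7 9 5 / 8 9 3 7 6 5 2 4 1 / 5 3 7 9 1 6 4 2 8 / 9 2 8 5 7 4 1 3 6 / 6 4 1 8 3 2 5 7 9 / 3 8 6 4 5 7 9 1 2 / 2 7 9 6 8 1 3 5 4 / 4 1 5 2 9 3 8 6 7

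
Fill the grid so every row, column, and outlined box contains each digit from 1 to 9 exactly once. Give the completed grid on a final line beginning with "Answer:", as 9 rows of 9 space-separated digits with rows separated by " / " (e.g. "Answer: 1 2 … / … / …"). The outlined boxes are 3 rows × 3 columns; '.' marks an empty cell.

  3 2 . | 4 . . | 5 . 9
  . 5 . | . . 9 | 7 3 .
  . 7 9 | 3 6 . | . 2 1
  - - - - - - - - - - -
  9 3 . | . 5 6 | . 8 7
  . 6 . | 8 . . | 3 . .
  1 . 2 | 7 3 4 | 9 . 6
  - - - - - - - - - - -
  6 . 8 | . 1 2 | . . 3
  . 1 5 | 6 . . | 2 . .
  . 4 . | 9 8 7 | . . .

Step 1. [r7c7∈{4}] nothing but 4 survives at r7c7 ⇒ r7c7=4.
Step 2. [r5c8∈{1,4,5}] across col 8, 4 lands solely at r5c8 ⇒ r5c8=4.
Step 3. [r3c7∈{8}] r3c7's peers cover all but 8. So r3c7=8.
Step 4. [r9c8∈{1,5,6}] in col 8, 1 fits only at r9c8 ⇒ r9c8=1.
Step 5. [r4c4∈{1,2}] across row 4, 2 lands solely at r4c4. So r4c4=2.
Step 6. [r7c8∈{5,7,9}] row 7 places 7 nowhere but r7c8 ⇒ r7c8=7.
Step 7. [r2c3∈{1,4,6}] row 2 places 6 nowhere but r2c3. So r2c3=6.
Step 8. [r5c1∈{5,7}] in col 1, 5 fits only at r5c1. So r5c1=5.
Step 9. [r2c4∈{1}] r2c4's peers cover all but 1 ⇒ r2c4=1.
Step 10. [r3c1∈{4}] only 4 remains possible at r3c1, so r3c1=4.
Step 11. [r9c1∈{2}] only 2 remains possible at r9c1 ⇒ r9c1=2.
Step 12. [r9c7∈{6}] r9c7 is down to just 6 ⇒ r9c7=6.
Step 13. [r5c3∈{7}] r5c3 is down to just 7, so r5c3=7.
Step 14. [r1c5∈{7}] only 7 remains possible at r1c5. So r1c5=7.
Step 15. [r4c3∈{4}] r4c3 has the single candidate 4. So r4c3=4.
Step 16. [r5c6∈{1}] r5c6's peers cover all but 1 ⇒ r5c6=1.
Step 17. [r1c3∈{1}] r1c3's peers cover all but 1, so r1c3=1.
Step 18. [r4c7∈{1}] r4c7 has the single candidate 1 ⇒ r4c7=1.
Step 19. [r2c9∈{4}] nothing but 4 survives at r2c9. So r2c9=4.
Step 20. [r7c4∈{5}] r7c4 is down to just 5 ⇒ r7c4=5.
Step 21. [r8c6∈{3}] only 3 remains possible at r8c6 ⇒ r8c6=3.
Step 22. [r8c9∈{8}] only 8 remains possible at r8c9, so r8c9=8.
Step 23. [r8c1∈{7}] r8c1's peers cover all but 7, so r8c1=7.
Step 24. [r5c5∈{9}] nothing but 9 survives at r5c5 ⇒ r5c5=9.
Step 25. [r1c8∈{6}] only 6 remains possible at r1c8, so r1c8=6.
Step 26. [r9c3∈{3}] r9c3 has the single candidate 3, so r9c3=3.
Step 27. [r8c8∈{9}] r8c8 is down to just 9 ⇒ r8c8=9.
Step 28. [r2c1∈{8}] r2c1 has the single candidate 8 ⇒ r2c1=8.
Step 29. [r9c9∈{5}] r9c9 has the single candidate 5 ⇒ r9c9=5.
Step 30. [r6c8∈{5}] nothing but 5 survives at r6c8. So r6c8=5.
Step 31. [r8c5∈{4}] only 4 remains possible at r8c5. So r8c5=4.
Step 32. [r1c6∈{8}] r1c6's peers cover all but 8. So r1c6=8.
Step 33. [r3c6∈{5}] only 5 remains possible at r3c6, so r3c6=5.
Step 34. [r5c9∈{2}] only 2 remains possible at r5c9 ⇒ r5c9=2.
Step 35. [r7c2∈{9}] nothing but 9 survives at r7c2 ⇒ r7c2=9.
Step 36. [r2c5∈{2}] only 2 remains possible at r2c5, so r2c5=2.
Step 37. [r6c2∈{8}] r6c2 is down to just 8. So r6c2=8.

Answer: 3 2 1 4 7 8 5 6 9 / 8 5 6 1 2 9 7 3 4 / 4 7 9 3 6 5 8 2 1 / 9 3 4 2 5 6 1 8 7 / 5 6 7 8 9 1 3 4 2 / 1 8 2 7 3 4 9 5 6 / 6 9 8 5 1 2 4 7 3 / 7 1 5 6 4 3 2 9 8 / 2 4 3 9 8 7 6 1 5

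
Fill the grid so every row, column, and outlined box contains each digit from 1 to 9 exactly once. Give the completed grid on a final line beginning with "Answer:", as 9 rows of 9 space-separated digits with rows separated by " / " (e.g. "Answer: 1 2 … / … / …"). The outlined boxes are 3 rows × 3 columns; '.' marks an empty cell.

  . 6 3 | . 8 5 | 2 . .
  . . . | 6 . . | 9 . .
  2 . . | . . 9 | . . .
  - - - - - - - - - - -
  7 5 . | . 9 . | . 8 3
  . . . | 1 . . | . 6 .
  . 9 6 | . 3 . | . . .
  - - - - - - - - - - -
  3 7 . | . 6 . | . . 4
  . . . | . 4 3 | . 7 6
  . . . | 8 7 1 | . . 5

Step 1. [r7c6∈{2}] r7c6 has the single candidate 2. So r7c6=2.
Step 2. [r2c8∈{1,3,4,5}] row 2 places 3 nowhere but r2c8. So r2c8=3.
Step 3. [r3c5∈{1}] r3c5 is down to just 1 ⇒ r3c5=1.
Step 4. [r1c1∈{1,4,9}] across row 1, 9 lands solely at r1c1, so r1c1=9.
Step 5. [r3c7∈{4,5,6,7,8}] 6 has one home in row 3: r3c7. So r3c7=6.
Step 6. [r9c8∈{2,9}] box 9 places 2 nowhere but r9c8, so r9c8=2.
Step 7. [r9c2∈{4}] r9c2 has the single candidate 4, so r9c2=4.
Step 8. [r3c2∈{8}] r3c2 is down to just 8 ⇒ r3c2=8.
Step 9. [r3c9∈{7}] only 7 remains possible at r3c9. So r3c9=7.
Step 10. [r2c3∈{1,4,5,7}] in col 3, 7 fits only at r2c3, so r2c3=7.
Step 11. [r2c6∈{4}] nothing but 4 survives at r2c6. So r2c6=4.
Step 12. [r3c3∈{4,5}] box 1 places 4 nowhere but r3c3, so r3c3=4.
Step 13. [r1c9∈{1}] r1c9's peers cover all but 1, so r1c9=1.
Step 14. [r7c8∈{1,9}] 9 has one home in col 8: r7c8 ⇒ r7c8=9.
Step 15. [r6c8∈{1,4,5}] across col 8, 1 lands solely at r6c8, so r6c8=1.
Step 16. [r5c5∈{2,5}] in col 5, 5 fits only at r5c5, so r5c5=5.
Step 17. [r4c7∈{4}] r4c7's peers cover all but 4. So r4c7=4.
Step 18. [r6c4∈{2,4,7}] across col 4, 4 lands solely at r6c4, so r6c4=4.
Step 19. [r6c1∈{8}] r6c1's peers cover all but 8 ⇒ r6c1=8.
Step 20. [r5c3∈{2}] only 2 remains possible at r5c3. So r5c3=2.
Step 21. [r8c4∈{5,9}] in col 4, 9 fits only at r8c4. So r8c4=9.
Step 22. [r6c6∈{7}] r6c6 has the single candidate 7, so r6c6=7.
Step 23. [r2c1∈{1,5}] 5 has one home in row 2: r2c1, so r2c1=5.
Step 24. [r8c1∈{1}] nothing but 1 survives at r8c1 ⇒ r8c1=1.
Step 25. [r8c7∈{8}] r8c7 has the single candidate 8. So r8c7=8.
Step 26. [r7c4∈{5}] r7c4's peers cover all but 5. So r7c4=5.
Step 27. [r3c4∈{3}] r3c4's peers cover all but 3. So r3c4=3.
Step 28. [r1c4∈{7}] r1c4's peers cover all but 7. So r1c4=7.
Step 29. [r5c1∈{4}] r5c1's peers cover all but 4 ⇒ r5c1=4.
Step 30. [r6c7∈{5}] nothing but 5 survives at r6c7. So r6c7=5.
Step 31. [r9c3∈{9}] nothing but 9 survives at r9c3, so r9c3=9.
Step 32. [r4c3∈{1}] r4c3 has the single candidate 1. So r4c3=1.
Step 33. [r5c2∈{3}] r5c2 has the single candidate 3 ⇒ r5c2=3.
Step 34. [r5c6∈{8}] r5c6's peers cover all but 8 ⇒ r5c6=8.
Step 35. [r4c4∈{2}] r4c4 is down to just 2. So r4c4=2.
Step 36. [r2c5∈{2}] nothing but 2 survives at r2c5 ⇒ r2c5=2.
Step 37. [r7c7∈{1}] r7c7 has the single candidate 1, so r7c7=1.
Step 38. [r6c9∈{2}] r6c9 has the single candidate 2 ⇒ r6c9=2.
Step 39. [r2c2∈{1}] nothing but 1 survives at r2c2. So r2c2=1.
Step 40. [r3c8∈{5}] nothing but 5 survives at r3c8 ⇒ r3c8=5.
Step 41. [r5c7∈{7}] r5c7's peers cover all but 7. So r5c7=7.
Step 42. [r9c1∈{6}] r9c1 is down to just 6 ⇒ r9c1=6.
Step 43. [r8c3∈{5}] only 5 remains possible at r8c3, so r8c3=5.
Step 44. [r2c9∈{8}] r2c9 has the single candidate 8 ⇒ r2c9=8.
Step 45. [r9c7∈{3}] r9c7's peers cover all but 3. So r9c7=3.
Step 46. [r5c9∈{9}] r5c9 has the single candidate 9, so r5c9=9.
Step 47. [r4c6∈{6}] only 6 remains possible at r4c6 ⇒ r4c6=6.
Step 48. [r7c3∈{8}] r7c3's peers cover all but 8. So r7c3=8.
Step 49. [r1c8∈{4}] only 4 remains possible at r1c8, so r1c8=4.
Step 50. [r8c2∈{2}] nothing but 2 survives at r8c2, so r8c2=2.

Answer: 9 6 3 7 8 5 2 4 1 / 5 1 7 6 2 4 9 3 8 / 2 8 4 3 1 9 6 5 7 / 7 5 1 2 9 6 4 8 3 / 4 3 2 1 5 8 7 6 9 / 8 9 6 4 3 7 5 1 2 / 3 7 8 5 6 2 1 9 4 / 1 2 5 9 4 3 8 7 6 / 6 4 9 8 7 1 3 2 5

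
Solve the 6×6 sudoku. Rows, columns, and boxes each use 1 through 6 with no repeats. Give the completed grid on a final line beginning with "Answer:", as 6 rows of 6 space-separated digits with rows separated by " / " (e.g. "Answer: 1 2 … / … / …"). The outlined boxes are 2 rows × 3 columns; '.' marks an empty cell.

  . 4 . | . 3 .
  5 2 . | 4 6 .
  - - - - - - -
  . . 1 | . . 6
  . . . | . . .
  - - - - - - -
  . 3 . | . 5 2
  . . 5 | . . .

Step 1. [r4c3∈{2,3,4,6}] col 3 places 2 nowhere but r4c3 ⇒ r4c3=2.
Step 2. [r6c2∈{1,6}] across col 2, 1 lands solely at r6c2, so r6c2=1.
Step 3. [r6c5∈{4}] r6c5 has the single candidate 4 ⇒ r6c5=4.
Step 4. [r4c6∈{1,3,4,5}] r4c6 is the only open cell in col 6 admitting 4 ⇒ r4c6=4.
Step 5. [r1c1∈{1,6}] in col 1, 1 fits only at r1c1 ⇒ r1c1=1.
Step 6. [r5c3∈{4,6}] r5c3 is the only open cell in col 3 admitting 4, so r5c3=4.
Step 7. [r5c1∈{6}] r5c1's peers cover all but 6, so r5c1=6.
Step 8. [r4c1∈{3}] only 3 remains possible at r4c1 ⇒ r4c1=3.
Step 9. [r3c4∈{2,3,5}] row 3 places 3 nowhere but r3c4. So r3c4=3.
Step 10. [r4c4∈{1,5}] across box 4, 5 lands solely at r4c4 ⇒ r4c4=5.
Step 11. [r2c3∈{3}] only 3 remains possible at r2c3, so r2c3=3.
Step 12. [r6c4∈{6}] r6c4 has the single candidate 6, so r6c4=6.
Step 13. [r6c6∈{3}] r6c6 has the single candidate 3 ⇒ r6c6=3.
Step 14. [r4c5∈{1}] nothing but 1 survives at r4c5. So r4c5=1.
Step 15. [r3c5∈{2}] nothing but 2 survives at r3c5 ⇒ r3c5=2.
Step 16. [r1c3∈{6}] only 6 remains possible at r1c3. So r1c3=6.
Step 17. [r6c1∈{2}] r6c1's peers cover all but 2. So r6c1=2.
Step 18. [r4c2∈{6}] r4c2 has the single candidate 6 ⇒ r4c2=6.
Step 19. [r3c1∈{4}] nothing but 4 survives at r3c1. So r3c1=4.
Step 20. [r1c4∈{2}] r1c4's peers cover all but 2. So r1c4=2.
Step 21. [r2c6∈{1}] nothing but 1 survives at r2c6 ⇒ r2c6=1.
Step 22. [r3c2∈{5}] r3c2 is down to just 5, so r3c2=5.
Step 23. [r1c6∈{5}] r1c6 has the single candidate 5. So r1c6=5.
Step 24. [r5c4∈{1}] r5c4 has the single candidate 1, so r5c4=1.

Answer: 1 4 6 2 3 5 / 5 2 3 4 6 1 / 4 5 1 3 2 6 / 3 6 2 5 1 4 / 6 3 4 1 5 2 / 2 1 5 6 4 3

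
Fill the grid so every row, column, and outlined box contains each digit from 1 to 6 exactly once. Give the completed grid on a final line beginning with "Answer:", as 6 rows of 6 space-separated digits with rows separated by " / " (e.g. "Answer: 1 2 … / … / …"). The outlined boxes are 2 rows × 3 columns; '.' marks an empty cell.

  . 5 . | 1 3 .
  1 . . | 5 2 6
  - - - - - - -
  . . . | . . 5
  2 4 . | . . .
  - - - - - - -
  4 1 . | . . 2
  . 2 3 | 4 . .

Step 1. [r3c2∈{3,6}] 6 has one home in col 2: r3c2, so r3c2=6.
Step 2. [r6c1∈{5,6}] r6c1 is the only open cell in col 1 admitting 5 ⇒ r6c1=5.
Step 3. [r6c5∈{1,6}] row 6 places 6 nowhere but r6c5 ⇒ r6c5=6.
Step 4. [r4c5∈{1}] nothing but 1 survives at r4c5. So r4c5=1.
Step 5. [r4c6∈{3}] only 3 remains possible at r4c6, so r4c6=3.
Step 6. [r1c3∈{2,4,6}] in row 1, 2 fits only at r1c3 ⇒ r1c3=2.
Step 7. [r4c4∈{6}] r4c4 is down to just 6. So r4c4=6.
Step 8. [r5c5∈{5}] r5c5 has the single candidate 5 ⇒ r5c5=5.
Step 9. [r3c5∈{4}] r3c5's peers cover all but 4, so r3c5=4.
Step 10. [r3c4∈{2}] nothing but 2 survives at r3c4, so r3c4=2.
Step 11. [r5c4∈{3}] r5c4's peers cover all but 3, so r5c4=3.
Step 12. [r4c3∈{5}] only 5 remains possible at r4c3. So r4c3=5.
Step 13. [r1c6∈{4}] only 4 remains possible at r1c6. So r1c6=4.
Step 14. [r6c6∈{1}] r6c6's peers cover all but 1, so r6c6=1.
Step 15. [r2c3∈{4}] r2c3's peers cover all but 4 ⇒ r2c3=4.
Step 16. [r3c1∈{3}] nothing but 3 survives at r3c1. So r3c1=3.
Step 17. [r3c3∈{1}] only 1 remains possible at r3c3, so r3c3=1.
Step 18. [r1c1∈{6}] r1c1's peers cover all but 6, so r1c1=6.
Step 19. [r5c3∈{6}] r5c3 is down to just 6 ⇒ r5c3=6.
Step 20. [r2c2∈{3}] r2c2 is down to just 3 ⇒ r2c2=3.

Answer: 6 5 2 1 3 4 / 1 3 4 5 2 6 / 3 6 1 2 4 5 / 2 4 5 6 1 3 / 4 1 6 3 5 2 / 5 2 3 4 6 1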